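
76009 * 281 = 21358529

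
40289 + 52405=92694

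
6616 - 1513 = 5103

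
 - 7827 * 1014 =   -  7936578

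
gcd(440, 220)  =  220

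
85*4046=343910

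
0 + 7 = 7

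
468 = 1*468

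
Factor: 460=2^2 * 5^1*23^1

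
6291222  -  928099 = 5363123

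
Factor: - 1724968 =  - 2^3*7^1*30803^1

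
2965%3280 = 2965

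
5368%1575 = 643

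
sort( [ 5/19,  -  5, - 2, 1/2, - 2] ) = [ - 5, -2, - 2, 5/19, 1/2]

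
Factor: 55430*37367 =2071252810 = 2^1*5^1*11^1*23^1*43^1*79^1* 241^1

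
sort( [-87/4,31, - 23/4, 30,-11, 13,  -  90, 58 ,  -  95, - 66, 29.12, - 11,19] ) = [ - 95, - 90, - 66, - 87/4, - 11, - 11, - 23/4, 13, 19, 29.12, 30 , 31,58 ]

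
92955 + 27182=120137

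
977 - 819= 158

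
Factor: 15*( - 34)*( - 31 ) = 15810 = 2^1*3^1*5^1*17^1 *31^1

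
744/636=62/53 =1.17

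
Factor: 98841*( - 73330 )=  - 7248010530= - 2^1 *3^1*5^1 * 47^1*701^1 *7333^1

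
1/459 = 1/459 = 0.00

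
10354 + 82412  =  92766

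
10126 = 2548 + 7578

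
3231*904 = 2920824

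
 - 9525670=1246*(-7645 ) 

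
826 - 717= 109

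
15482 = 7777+7705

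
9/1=9 = 9.00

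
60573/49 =60573/49 = 1236.18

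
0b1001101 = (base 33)2b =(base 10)77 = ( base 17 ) 49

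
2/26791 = 2/26791= 0.00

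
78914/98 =39457/49 = 805.24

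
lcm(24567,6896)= 393072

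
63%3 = 0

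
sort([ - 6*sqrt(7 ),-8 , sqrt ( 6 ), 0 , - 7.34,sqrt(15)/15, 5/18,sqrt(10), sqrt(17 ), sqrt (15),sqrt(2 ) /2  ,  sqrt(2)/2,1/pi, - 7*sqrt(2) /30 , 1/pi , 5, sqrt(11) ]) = [ - 6*  sqrt(7 ) , - 8,-7.34, - 7 * sqrt( 2)/30,0 , sqrt(15) /15, 5/18, 1/pi,1/pi , sqrt ( 2) /2, sqrt( 2) /2,sqrt(6) , sqrt( 10 ),  sqrt( 11) , sqrt ( 15),sqrt( 17 ),5 ]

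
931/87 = 10 + 61/87=10.70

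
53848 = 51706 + 2142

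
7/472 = 7/472= 0.01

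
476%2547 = 476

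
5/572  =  5/572 = 0.01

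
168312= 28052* 6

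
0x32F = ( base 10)815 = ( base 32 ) PF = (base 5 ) 11230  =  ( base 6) 3435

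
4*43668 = 174672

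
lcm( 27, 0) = 0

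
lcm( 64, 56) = 448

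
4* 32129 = 128516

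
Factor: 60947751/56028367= 3^1*53^( - 1 )*227^( - 1 )*4657^( - 1 ) * 20315917^1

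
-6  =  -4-2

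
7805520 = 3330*2344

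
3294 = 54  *61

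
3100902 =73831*42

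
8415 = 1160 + 7255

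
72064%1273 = 776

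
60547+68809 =129356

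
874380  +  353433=1227813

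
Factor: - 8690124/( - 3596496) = 724177/299708 = 2^( - 2) * 31^( - 1)*653^1*1109^1*2417^ ( - 1)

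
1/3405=1/3405 = 0.00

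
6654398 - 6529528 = 124870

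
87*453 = 39411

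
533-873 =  - 340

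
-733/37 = -733/37 = -19.81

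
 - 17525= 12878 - 30403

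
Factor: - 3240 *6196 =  - 2^5*3^4*5^1*1549^1 = - 20075040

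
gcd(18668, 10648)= 4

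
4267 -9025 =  - 4758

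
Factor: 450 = 2^1*3^2*5^2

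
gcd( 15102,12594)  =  6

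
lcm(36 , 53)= 1908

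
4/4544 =1/1136 = 0.00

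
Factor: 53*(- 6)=-2^1*3^1*53^1 = - 318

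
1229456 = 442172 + 787284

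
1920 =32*60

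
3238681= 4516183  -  1277502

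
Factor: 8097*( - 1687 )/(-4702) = 2^( - 1)*3^1*7^1*241^1 * 2351^(  -  1 )*2699^1 = 13659639/4702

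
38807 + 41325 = 80132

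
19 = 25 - 6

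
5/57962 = 5/57962 = 0.00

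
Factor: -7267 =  - 13^2*43^1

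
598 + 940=1538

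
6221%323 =84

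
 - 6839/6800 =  - 6839/6800 = - 1.01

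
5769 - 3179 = 2590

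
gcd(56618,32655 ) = 1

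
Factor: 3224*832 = 2682368 = 2^9*13^2*31^1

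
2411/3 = 803+2/3=803.67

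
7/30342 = 7/30342=0.00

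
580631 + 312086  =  892717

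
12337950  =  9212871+3125079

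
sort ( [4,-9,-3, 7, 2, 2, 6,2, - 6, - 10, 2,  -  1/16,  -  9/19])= [ - 10, - 9, - 6, - 3 , - 9/19, - 1/16, 2,2, 2, 2,4 , 6,7 ] 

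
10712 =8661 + 2051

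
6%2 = 0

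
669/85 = 669/85 = 7.87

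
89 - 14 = 75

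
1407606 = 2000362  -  592756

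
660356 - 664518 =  - 4162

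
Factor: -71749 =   -  157^1*457^1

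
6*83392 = 500352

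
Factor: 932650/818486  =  5^2*23^1*97^( - 1)*811^1*4219^( - 1 ) = 466325/409243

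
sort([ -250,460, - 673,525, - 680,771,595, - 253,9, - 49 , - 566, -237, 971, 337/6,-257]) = [ - 680, - 673, - 566, - 257, - 253, - 250, - 237, - 49,9, 337/6,460,  525, 595,771 , 971] 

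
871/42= 871/42 =20.74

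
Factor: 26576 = 2^4*11^1*151^1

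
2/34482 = 1/17241 = 0.00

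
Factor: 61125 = 3^1 *5^3* 163^1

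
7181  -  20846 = -13665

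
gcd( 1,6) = 1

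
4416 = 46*96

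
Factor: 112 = 2^4*7^1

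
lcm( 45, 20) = 180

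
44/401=44/401 = 0.11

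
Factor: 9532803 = 3^1*7^2*64849^1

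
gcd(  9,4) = 1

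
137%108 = 29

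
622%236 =150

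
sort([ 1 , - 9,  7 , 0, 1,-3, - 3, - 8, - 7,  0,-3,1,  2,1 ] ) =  [ - 9,-8,  -  7, -3,-3, - 3,0,0,1,  1,1,1,2,7] 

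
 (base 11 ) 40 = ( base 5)134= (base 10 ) 44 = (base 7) 62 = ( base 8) 54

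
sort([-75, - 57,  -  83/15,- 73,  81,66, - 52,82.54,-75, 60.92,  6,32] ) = [ - 75,-75, - 73,-57,-52, - 83/15 , 6,32, 60.92,66,81,82.54]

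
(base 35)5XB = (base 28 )98B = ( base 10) 7291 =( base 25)bgg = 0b1110001111011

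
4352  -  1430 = 2922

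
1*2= 2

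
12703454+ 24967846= 37671300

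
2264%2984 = 2264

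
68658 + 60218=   128876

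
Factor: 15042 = 2^1*3^1 * 23^1 * 109^1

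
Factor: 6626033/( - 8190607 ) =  - 31^1 * 211^1*1013^1*8190607^( - 1) 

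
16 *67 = 1072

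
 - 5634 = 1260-6894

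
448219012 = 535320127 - 87101115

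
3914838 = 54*72497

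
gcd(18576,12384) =6192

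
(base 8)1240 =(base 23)165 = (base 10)672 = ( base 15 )2ec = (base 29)n5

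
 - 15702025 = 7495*(  -  2095)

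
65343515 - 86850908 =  - 21507393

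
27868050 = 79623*350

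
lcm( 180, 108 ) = 540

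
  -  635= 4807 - 5442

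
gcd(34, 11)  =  1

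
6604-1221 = 5383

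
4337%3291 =1046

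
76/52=1 + 6/13=1.46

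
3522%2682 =840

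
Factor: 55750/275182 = 5^3*617^(-1)= 125/617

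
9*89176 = 802584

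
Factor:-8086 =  - 2^1 * 13^1*311^1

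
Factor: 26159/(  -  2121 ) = - 3^(- 1) * 37^1 = - 37/3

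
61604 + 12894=74498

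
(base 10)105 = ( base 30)3f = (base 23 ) 4d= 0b1101001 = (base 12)89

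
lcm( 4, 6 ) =12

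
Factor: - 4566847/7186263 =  - 3^( - 1 )*7^( - 1 )*342203^( - 1)*4566847^1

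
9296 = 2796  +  6500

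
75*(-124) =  - 9300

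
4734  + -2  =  4732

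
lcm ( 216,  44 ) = 2376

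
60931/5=12186 +1/5 = 12186.20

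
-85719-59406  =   - 145125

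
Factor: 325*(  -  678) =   -  220350 = - 2^1*3^1 * 5^2*13^1 * 113^1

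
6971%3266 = 439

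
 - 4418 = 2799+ - 7217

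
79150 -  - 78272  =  157422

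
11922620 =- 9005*(-1324)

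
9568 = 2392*4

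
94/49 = 94/49 = 1.92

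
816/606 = 1+35/101 = 1.35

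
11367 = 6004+5363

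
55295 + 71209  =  126504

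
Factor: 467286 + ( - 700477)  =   - 233191 = - 7^2*4759^1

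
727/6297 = 727/6297=0.12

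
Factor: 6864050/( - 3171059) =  -2^1*5^2*107^1*1283^1*3171059^( - 1)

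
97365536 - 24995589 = 72369947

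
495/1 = 495 = 495.00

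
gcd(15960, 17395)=35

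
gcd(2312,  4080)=136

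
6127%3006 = 115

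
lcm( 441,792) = 38808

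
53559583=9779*5477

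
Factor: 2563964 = 2^2*13^1*49307^1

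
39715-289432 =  - 249717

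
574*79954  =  45893596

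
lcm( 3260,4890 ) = 9780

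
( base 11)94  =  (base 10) 103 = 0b1100111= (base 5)403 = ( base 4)1213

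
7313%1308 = 773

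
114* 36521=4163394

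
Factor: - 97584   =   - 2^4 * 3^1 * 19^1 * 107^1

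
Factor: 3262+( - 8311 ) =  - 3^3 * 11^1*17^1 = - 5049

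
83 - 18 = 65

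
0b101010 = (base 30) 1c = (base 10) 42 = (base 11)39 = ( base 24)1i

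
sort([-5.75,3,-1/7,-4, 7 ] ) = [  -  5.75 , - 4, - 1/7, 3, 7 ]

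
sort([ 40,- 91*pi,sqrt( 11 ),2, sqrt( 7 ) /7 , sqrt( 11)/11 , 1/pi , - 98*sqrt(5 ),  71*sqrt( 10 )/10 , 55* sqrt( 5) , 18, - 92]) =[ - 91 * pi, - 98*sqrt( 5), - 92,sqrt(11)/11,1/pi, sqrt( 7)/7, 2, sqrt( 11), 18, 71*sqrt( 10 )/10, 40,55*sqrt( 5)]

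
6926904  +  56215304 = 63142208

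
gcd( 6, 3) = 3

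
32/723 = 32/723 = 0.04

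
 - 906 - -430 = - 476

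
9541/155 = 9541/155 = 61.55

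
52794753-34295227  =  18499526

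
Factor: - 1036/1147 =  - 2^2*7^1 *31^ ( - 1 )  =  - 28/31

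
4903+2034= 6937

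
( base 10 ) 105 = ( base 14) 77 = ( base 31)3c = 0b1101001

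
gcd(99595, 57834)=1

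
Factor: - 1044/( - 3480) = 3/10 = 2^( - 1)*3^1*5^( - 1)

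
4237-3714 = 523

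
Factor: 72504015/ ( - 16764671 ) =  - 3^1*5^1*7^( - 1 )*11^(-2 ) * 1439^1*3359^1 * 19793^ ( - 1)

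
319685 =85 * 3761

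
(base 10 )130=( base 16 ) 82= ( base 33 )3V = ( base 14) 94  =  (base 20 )6A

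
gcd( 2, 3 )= 1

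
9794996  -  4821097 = 4973899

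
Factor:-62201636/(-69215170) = 1072442/1193365= 2^1*5^( - 1)*7^1 * 76603^1 * 238673^( - 1)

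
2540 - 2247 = 293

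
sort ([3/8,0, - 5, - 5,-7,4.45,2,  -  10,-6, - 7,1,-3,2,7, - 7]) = [ - 10,  -  7,-7,-7,-6,-5, - 5,-3,0,3/8,1, 2,2, 4.45,7]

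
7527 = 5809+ 1718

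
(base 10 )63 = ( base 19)36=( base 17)3c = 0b111111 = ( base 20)33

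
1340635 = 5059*265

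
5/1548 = 5/1548  =  0.00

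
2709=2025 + 684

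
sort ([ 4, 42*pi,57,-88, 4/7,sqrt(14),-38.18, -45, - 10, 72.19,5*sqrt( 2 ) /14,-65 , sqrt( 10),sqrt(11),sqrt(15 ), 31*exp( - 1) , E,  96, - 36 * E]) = [-36*E, - 88, - 65, - 45 , -38.18 , - 10, 5*sqrt( 2 ) /14,4/7, E,sqrt(10) , sqrt(11 ) , sqrt( 14),sqrt ( 15), 4,31* exp( - 1), 57 , 72.19,96, 42*pi] 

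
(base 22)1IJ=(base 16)383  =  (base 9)1208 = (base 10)899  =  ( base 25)1AO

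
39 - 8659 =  - 8620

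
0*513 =0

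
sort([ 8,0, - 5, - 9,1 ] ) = [ - 9, - 5,  0,1, 8]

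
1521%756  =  9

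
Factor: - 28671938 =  - 2^1*23^1*623303^1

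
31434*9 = 282906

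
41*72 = 2952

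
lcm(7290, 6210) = 167670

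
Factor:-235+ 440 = 205 = 5^1 *41^1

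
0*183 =0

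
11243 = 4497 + 6746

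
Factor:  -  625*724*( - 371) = 2^2*5^4*7^1*53^1*181^1 = 167877500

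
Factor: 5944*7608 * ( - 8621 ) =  - 389858448192 = -2^6*3^1 * 37^1*233^1*317^1 * 743^1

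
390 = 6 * 65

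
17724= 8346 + 9378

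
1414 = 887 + 527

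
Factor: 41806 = 2^1 * 20903^1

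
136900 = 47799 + 89101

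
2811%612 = 363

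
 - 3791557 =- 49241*77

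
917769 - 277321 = 640448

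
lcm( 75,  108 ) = 2700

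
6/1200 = 1/200  =  0.01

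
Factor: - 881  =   - 881^1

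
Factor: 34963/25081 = 7^(  -  1 ) * 3583^(-1)*34963^1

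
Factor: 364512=2^5* 3^1 * 3797^1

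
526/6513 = 526/6513= 0.08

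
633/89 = 7+10/89 = 7.11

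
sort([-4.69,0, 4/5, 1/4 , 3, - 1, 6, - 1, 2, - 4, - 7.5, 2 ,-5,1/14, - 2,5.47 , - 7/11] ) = [- 7.5, - 5, - 4.69, - 4,- 2, - 1, - 1,-7/11,0,1/14,1/4,4/5, 2, 2,3,5.47, 6 ]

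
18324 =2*9162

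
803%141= 98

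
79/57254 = 79/57254= 0.00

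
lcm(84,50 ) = 2100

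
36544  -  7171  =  29373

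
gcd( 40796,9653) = 7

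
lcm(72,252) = 504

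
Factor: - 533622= - 2^1*3^1*88937^1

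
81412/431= 81412/431 = 188.89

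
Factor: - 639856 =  - 2^4 * 7^1*29^1 * 197^1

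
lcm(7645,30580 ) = 30580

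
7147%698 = 167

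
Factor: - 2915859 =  - 3^1*37^1*109^1*241^1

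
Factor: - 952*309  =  -2^3 * 3^1*7^1*17^1*103^1 = -  294168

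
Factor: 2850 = 2^1*3^1*5^2*19^1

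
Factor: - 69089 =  - 59^1*1171^1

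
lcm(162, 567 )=1134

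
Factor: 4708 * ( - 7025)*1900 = - 62840030000=-2^4*5^4 * 11^1 * 19^1 * 107^1*281^1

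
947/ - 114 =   -  9 + 79/114 = -8.31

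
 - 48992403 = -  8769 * 5587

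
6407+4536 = 10943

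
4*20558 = 82232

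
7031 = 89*79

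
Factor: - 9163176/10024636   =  -2290794/2506159= - 2^1*3^1*11^1*61^1*241^( - 1 )*569^1*10399^(-1)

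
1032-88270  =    -  87238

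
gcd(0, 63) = 63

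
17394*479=8331726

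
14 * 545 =7630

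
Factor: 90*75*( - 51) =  -2^1*3^4*5^3*17^1 = - 344250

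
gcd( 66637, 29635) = 1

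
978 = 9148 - 8170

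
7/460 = 7/460 = 0.02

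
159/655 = 159/655 = 0.24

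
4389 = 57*77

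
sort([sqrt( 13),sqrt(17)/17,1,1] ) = [ sqrt ( 17 ) /17, 1,1 , sqrt( 13) ]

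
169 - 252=-83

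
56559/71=796 + 43/71  =  796.61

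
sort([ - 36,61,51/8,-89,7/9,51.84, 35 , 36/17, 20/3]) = [  -  89,-36, 7/9,36/17, 51/8, 20/3,35, 51.84 , 61]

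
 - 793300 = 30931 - 824231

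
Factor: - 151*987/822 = -2^( - 1)*7^1*47^1*137^( - 1)*151^1 = - 49679/274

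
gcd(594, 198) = 198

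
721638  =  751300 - 29662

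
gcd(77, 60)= 1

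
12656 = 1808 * 7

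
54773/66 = 54773/66 = 829.89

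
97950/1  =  97950 = 97950.00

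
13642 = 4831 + 8811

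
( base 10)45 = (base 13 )36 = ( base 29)1G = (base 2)101101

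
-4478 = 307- 4785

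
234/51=4 + 10/17  =  4.59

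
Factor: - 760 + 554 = - 206  =  - 2^1*103^1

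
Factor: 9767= 9767^1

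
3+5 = 8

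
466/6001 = 466/6001 = 0.08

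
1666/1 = 1666  =  1666.00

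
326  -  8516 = - 8190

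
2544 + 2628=5172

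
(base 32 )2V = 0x5F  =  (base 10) 95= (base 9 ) 115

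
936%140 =96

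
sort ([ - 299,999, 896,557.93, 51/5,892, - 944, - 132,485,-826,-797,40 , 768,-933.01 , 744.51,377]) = [-944,-933.01, - 826, - 797,-299,-132, 51/5,  40,  377 , 485,557.93, 744.51,  768,892, 896,  999 ]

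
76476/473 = 161 + 323/473 = 161.68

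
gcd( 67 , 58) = 1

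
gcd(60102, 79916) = 2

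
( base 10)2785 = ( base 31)2RQ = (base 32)2n1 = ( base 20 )6j5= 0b101011100001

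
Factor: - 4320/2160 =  - 2= - 2^1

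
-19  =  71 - 90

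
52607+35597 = 88204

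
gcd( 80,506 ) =2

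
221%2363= 221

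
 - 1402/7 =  - 201+5/7 = - 200.29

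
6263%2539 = 1185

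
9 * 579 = 5211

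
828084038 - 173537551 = 654546487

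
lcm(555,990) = 36630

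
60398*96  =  5798208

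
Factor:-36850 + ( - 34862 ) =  - 71712 = -2^5*3^3*83^1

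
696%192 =120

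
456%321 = 135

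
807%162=159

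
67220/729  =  92 + 152/729 = 92.21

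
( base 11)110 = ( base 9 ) 156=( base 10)132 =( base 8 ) 204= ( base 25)57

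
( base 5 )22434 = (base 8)3123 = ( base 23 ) 319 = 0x653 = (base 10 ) 1619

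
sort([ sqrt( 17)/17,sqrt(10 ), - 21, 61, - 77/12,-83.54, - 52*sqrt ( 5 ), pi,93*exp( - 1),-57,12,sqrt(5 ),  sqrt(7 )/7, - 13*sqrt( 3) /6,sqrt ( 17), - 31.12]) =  [ - 52*sqrt( 5), - 83.54, - 57, - 31.12, - 21, - 77/12 ,  -  13*sqrt(3)/6,  sqrt(17)/17 , sqrt ( 7)/7,sqrt( 5 ),pi,sqrt(10 ) , sqrt(17 ), 12,93*exp( - 1),61 ] 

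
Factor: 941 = 941^1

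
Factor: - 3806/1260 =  - 1903/630 = - 2^(  -  1)*3^( - 2 )*5^ ( - 1 )*7^( - 1 )*11^1*173^1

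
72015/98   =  734 + 83/98 = 734.85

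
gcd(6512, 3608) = 88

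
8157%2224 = 1485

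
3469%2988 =481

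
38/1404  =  19/702 = 0.03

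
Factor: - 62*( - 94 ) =5828  =  2^2*31^1*47^1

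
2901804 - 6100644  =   - 3198840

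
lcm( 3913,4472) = 31304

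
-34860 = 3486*( - 10) 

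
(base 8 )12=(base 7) 13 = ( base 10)10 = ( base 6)14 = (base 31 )a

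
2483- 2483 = 0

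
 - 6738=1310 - 8048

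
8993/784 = 8993/784 = 11.47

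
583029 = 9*64781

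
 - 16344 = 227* ( - 72)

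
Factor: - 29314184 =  -2^3*3664273^1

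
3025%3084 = 3025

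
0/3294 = 0 = 0.00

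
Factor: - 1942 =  - 2^1*971^1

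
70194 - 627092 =-556898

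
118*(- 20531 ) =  - 2422658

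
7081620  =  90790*78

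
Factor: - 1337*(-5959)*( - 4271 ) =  - 7^1 *59^1*101^1*191^1*4271^1 = - 34027838593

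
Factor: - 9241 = - 9241^1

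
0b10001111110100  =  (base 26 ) dg0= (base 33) 8eu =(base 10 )9204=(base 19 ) 1698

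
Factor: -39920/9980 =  - 4= - 2^2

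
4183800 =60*69730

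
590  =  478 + 112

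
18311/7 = 18311/7  =  2615.86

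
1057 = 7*151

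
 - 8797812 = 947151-9744963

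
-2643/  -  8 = 330 + 3/8=330.38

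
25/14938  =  25/14938 = 0.00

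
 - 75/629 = - 1 + 554/629 = -0.12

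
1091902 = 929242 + 162660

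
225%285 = 225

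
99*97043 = 9607257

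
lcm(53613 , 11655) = 268065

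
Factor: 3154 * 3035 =2^1* 5^1 * 19^1*83^1*607^1=9572390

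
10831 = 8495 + 2336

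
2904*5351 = 15539304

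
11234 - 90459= - 79225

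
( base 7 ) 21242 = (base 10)5273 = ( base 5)132043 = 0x1499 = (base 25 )8an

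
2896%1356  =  184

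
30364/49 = 30364/49 = 619.67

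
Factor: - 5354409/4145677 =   -  3^1 * 19^1*93937^1* 4145677^(  -  1 )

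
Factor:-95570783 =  - 7^1*11^1*941^1 * 1319^1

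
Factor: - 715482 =  -  2^1*3^2*39749^1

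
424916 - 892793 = -467877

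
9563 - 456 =9107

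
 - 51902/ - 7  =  51902/7 = 7414.57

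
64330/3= 21443+1/3 = 21443.33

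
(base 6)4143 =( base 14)4A3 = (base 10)927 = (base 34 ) R9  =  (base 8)1637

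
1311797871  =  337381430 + 974416441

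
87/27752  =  87/27752 = 0.00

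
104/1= 104 = 104.00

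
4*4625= 18500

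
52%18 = 16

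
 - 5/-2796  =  5/2796 =0.00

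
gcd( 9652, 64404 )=4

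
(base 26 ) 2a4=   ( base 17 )5A1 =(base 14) 836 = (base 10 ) 1616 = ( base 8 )3120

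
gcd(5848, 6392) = 136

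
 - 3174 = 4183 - 7357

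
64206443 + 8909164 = 73115607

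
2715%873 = 96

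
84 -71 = 13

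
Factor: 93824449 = 7561^1*12409^1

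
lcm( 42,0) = 0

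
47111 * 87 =4098657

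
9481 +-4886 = 4595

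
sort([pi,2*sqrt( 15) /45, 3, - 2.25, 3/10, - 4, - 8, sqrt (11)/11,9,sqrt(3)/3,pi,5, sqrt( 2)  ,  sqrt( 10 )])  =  [ - 8 , - 4, - 2.25,  2 * sqrt(15 ) /45,3/10,sqrt(11) /11, sqrt( 3 )/3,  sqrt(2 ),3, pi,pi, sqrt( 10),5,9] 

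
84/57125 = 84/57125 = 0.00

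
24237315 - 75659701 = - 51422386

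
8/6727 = 8/6727 = 0.00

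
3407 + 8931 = 12338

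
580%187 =19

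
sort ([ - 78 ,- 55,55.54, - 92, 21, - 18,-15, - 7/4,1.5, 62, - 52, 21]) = [ - 92, - 78, - 55, - 52, - 18, - 15 , - 7/4,1.5, 21, 21, 55.54, 62 ] 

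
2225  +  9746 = 11971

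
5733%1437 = 1422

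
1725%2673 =1725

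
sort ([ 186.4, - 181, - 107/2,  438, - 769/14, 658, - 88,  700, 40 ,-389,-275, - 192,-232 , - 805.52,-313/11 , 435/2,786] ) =[-805.52, - 389, - 275, - 232,-192, - 181,-88,-769/14,  -  107/2, -313/11, 40, 186.4,  435/2, 438, 658, 700 , 786]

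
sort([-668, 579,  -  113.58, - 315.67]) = [ - 668,-315.67, - 113.58,579 ]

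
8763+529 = 9292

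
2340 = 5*468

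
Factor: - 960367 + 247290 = - 713077^1 = - 713077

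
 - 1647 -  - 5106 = 3459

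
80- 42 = 38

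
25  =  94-69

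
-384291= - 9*42699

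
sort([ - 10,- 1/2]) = [ - 10, - 1/2 ] 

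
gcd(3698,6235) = 43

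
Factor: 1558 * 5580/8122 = 2^2*3^2*5^1 *19^1*41^1*131^(  -  1)=140220/131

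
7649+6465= 14114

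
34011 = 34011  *1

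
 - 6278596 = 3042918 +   -  9321514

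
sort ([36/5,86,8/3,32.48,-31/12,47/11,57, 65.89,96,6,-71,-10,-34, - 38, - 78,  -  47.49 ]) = [-78, - 71,  -  47.49, -38,-34, - 10 ,  -  31/12, 8/3,47/11,  6,  36/5,32.48,  57, 65.89, 86,96 ]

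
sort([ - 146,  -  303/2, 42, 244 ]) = [ - 303/2,-146, 42,244] 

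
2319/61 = 38+1/61 = 38.02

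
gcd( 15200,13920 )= 160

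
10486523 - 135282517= - 124795994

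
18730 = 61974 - 43244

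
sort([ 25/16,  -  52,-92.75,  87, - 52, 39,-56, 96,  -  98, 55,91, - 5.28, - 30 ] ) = [ - 98,  -  92.75, - 56, - 52, - 52, -30, - 5.28, 25/16,39,55,87,91,  96] 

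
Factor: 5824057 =359^1*16223^1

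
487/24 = 487/24  =  20.29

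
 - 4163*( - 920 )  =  3829960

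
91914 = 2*45957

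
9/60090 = 3/20030 = 0.00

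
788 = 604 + 184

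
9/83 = 9/83 = 0.11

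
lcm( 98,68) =3332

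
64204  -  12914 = 51290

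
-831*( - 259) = 215229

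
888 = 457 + 431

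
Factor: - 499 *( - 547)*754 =2^1*13^1*29^1*499^1 * 547^1 = 205806562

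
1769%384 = 233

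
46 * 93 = 4278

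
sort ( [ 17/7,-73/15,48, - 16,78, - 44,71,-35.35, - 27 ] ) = [ - 44,-35.35, -27,  -  16,  -  73/15,  17/7,48,71,78 ]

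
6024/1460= 1506/365 =4.13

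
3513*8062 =28321806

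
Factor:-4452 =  - 2^2*3^1*7^1*53^1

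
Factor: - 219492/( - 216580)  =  603/595 = 3^2* 5^( - 1)*7^(-1 )*17^(  -  1 )*67^1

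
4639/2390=4639/2390 = 1.94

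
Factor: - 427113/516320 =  - 2^( - 5 ) * 3^4*5^ ( - 1)* 7^( - 1 )*461^( - 1 )*5273^1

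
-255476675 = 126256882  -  381733557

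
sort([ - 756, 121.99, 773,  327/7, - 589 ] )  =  [ -756, - 589, 327/7, 121.99, 773 ]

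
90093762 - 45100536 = 44993226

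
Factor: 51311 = 13^1*3947^1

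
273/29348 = 273/29348 = 0.01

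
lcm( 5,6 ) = 30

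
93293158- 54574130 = 38719028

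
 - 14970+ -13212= - 28182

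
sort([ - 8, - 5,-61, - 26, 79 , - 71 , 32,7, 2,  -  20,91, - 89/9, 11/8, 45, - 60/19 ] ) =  [ - 71, - 61,-26, - 20, - 89/9, - 8, -5,-60/19, 11/8, 2, 7,32,45,79, 91]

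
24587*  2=49174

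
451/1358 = 451/1358 = 0.33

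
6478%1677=1447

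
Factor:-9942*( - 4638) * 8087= 2^2*3^2*773^1 * 1657^1*8087^1  =  372899624652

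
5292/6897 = 1764/2299 = 0.77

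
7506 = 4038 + 3468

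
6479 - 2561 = 3918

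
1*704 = 704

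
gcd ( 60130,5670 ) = 70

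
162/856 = 81/428 =0.19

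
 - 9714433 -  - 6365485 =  - 3348948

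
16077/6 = 5359/2 = 2679.50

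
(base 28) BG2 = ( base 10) 9074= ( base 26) DB0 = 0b10001101110010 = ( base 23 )H3C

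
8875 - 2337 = 6538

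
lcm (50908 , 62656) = 814528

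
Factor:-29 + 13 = -16 = - 2^4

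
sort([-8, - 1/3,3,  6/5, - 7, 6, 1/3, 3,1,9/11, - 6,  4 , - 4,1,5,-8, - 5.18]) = [ - 8, -8,-7, - 6 , - 5.18, - 4, - 1/3, 1/3, 9/11,1,1,6/5,3, 3,4 , 5, 6] 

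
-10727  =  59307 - 70034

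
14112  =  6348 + 7764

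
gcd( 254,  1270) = 254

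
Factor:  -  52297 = - 7^1*31^1  *241^1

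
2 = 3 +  - 1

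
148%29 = 3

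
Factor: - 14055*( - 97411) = 1369111605  =  3^1 * 5^1*29^1*937^1*3359^1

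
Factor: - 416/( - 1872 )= 2^1*3^ ( - 2) = 2/9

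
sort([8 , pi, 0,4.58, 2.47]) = [0,  2.47, pi,4.58, 8 ]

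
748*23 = 17204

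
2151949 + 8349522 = 10501471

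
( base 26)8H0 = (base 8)13332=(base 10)5850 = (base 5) 141400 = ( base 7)23025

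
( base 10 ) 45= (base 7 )63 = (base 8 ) 55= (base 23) 1m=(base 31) 1E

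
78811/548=78811/548 = 143.82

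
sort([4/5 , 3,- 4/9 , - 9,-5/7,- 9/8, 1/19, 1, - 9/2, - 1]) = [ - 9, - 9/2, - 9/8, - 1, - 5/7, - 4/9,1/19, 4/5, 1, 3]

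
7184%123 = 50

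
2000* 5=10000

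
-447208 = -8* 55901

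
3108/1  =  3108 = 3108.00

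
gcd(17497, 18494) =1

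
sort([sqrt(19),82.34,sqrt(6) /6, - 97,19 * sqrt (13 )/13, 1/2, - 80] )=[ - 97 ,-80, sqrt ( 6)/6,  1/2,sqrt (19),19*sqrt(13)/13,  82.34] 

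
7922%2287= 1061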